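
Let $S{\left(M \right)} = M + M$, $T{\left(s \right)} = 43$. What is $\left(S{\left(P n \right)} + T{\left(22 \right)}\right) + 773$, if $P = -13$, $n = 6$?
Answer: $660$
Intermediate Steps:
$S{\left(M \right)} = 2 M$
$\left(S{\left(P n \right)} + T{\left(22 \right)}\right) + 773 = \left(2 \left(\left(-13\right) 6\right) + 43\right) + 773 = \left(2 \left(-78\right) + 43\right) + 773 = \left(-156 + 43\right) + 773 = -113 + 773 = 660$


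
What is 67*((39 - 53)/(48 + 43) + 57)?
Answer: 49513/13 ≈ 3808.7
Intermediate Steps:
67*((39 - 53)/(48 + 43) + 57) = 67*(-14/91 + 57) = 67*(-14*1/91 + 57) = 67*(-2/13 + 57) = 67*(739/13) = 49513/13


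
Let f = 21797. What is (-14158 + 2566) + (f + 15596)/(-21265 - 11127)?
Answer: -375525457/32392 ≈ -11593.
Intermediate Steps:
(-14158 + 2566) + (f + 15596)/(-21265 - 11127) = (-14158 + 2566) + (21797 + 15596)/(-21265 - 11127) = -11592 + 37393/(-32392) = -11592 + 37393*(-1/32392) = -11592 - 37393/32392 = -375525457/32392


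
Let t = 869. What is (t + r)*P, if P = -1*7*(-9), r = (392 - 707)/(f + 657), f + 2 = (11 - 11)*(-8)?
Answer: 7167888/131 ≈ 54717.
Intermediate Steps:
f = -2 (f = -2 + (11 - 11)*(-8) = -2 + 0*(-8) = -2 + 0 = -2)
r = -63/131 (r = (392 - 707)/(-2 + 657) = -315/655 = -315*1/655 = -63/131 ≈ -0.48092)
P = 63 (P = -7*(-9) = 63)
(t + r)*P = (869 - 63/131)*63 = (113776/131)*63 = 7167888/131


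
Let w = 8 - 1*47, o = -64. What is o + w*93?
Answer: -3691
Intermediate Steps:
w = -39 (w = 8 - 47 = -39)
o + w*93 = -64 - 39*93 = -64 - 3627 = -3691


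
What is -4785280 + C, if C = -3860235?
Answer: -8645515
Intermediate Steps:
-4785280 + C = -4785280 - 3860235 = -8645515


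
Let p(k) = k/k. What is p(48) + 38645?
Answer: 38646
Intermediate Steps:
p(k) = 1
p(48) + 38645 = 1 + 38645 = 38646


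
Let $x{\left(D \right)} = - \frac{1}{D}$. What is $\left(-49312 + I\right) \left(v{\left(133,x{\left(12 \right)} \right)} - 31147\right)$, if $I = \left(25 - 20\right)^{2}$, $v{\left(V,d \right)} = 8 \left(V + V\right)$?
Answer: $1430259453$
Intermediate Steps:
$v{\left(V,d \right)} = 16 V$ ($v{\left(V,d \right)} = 8 \cdot 2 V = 16 V$)
$I = 25$ ($I = 5^{2} = 25$)
$\left(-49312 + I\right) \left(v{\left(133,x{\left(12 \right)} \right)} - 31147\right) = \left(-49312 + 25\right) \left(16 \cdot 133 - 31147\right) = - 49287 \left(2128 - 31147\right) = \left(-49287\right) \left(-29019\right) = 1430259453$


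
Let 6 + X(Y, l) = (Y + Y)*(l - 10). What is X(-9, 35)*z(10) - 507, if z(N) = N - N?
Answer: -507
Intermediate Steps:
X(Y, l) = -6 + 2*Y*(-10 + l) (X(Y, l) = -6 + (Y + Y)*(l - 10) = -6 + (2*Y)*(-10 + l) = -6 + 2*Y*(-10 + l))
z(N) = 0
X(-9, 35)*z(10) - 507 = (-6 - 20*(-9) + 2*(-9)*35)*0 - 507 = (-6 + 180 - 630)*0 - 507 = -456*0 - 507 = 0 - 507 = -507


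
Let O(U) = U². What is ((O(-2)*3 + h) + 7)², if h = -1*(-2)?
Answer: 441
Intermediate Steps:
h = 2
((O(-2)*3 + h) + 7)² = (((-2)²*3 + 2) + 7)² = ((4*3 + 2) + 7)² = ((12 + 2) + 7)² = (14 + 7)² = 21² = 441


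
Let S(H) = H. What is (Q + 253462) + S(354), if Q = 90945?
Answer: 344761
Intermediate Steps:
(Q + 253462) + S(354) = (90945 + 253462) + 354 = 344407 + 354 = 344761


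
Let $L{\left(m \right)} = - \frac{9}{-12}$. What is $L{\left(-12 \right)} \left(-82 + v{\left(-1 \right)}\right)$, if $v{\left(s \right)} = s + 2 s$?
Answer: $- \frac{255}{4} \approx -63.75$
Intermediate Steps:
$v{\left(s \right)} = 3 s$
$L{\left(m \right)} = \frac{3}{4}$ ($L{\left(m \right)} = \left(-9\right) \left(- \frac{1}{12}\right) = \frac{3}{4}$)
$L{\left(-12 \right)} \left(-82 + v{\left(-1 \right)}\right) = \frac{3 \left(-82 + 3 \left(-1\right)\right)}{4} = \frac{3 \left(-82 - 3\right)}{4} = \frac{3}{4} \left(-85\right) = - \frac{255}{4}$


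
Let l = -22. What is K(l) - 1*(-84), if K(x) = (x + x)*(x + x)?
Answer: 2020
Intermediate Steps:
K(x) = 4*x² (K(x) = (2*x)*(2*x) = 4*x²)
K(l) - 1*(-84) = 4*(-22)² - 1*(-84) = 4*484 + 84 = 1936 + 84 = 2020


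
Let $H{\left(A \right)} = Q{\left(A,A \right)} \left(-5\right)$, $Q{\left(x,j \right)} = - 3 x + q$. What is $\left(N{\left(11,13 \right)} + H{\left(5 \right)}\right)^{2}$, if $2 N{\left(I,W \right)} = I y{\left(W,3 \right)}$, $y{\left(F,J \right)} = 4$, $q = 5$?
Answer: $5184$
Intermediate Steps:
$N{\left(I,W \right)} = 2 I$ ($N{\left(I,W \right)} = \frac{I 4}{2} = \frac{4 I}{2} = 2 I$)
$Q{\left(x,j \right)} = 5 - 3 x$ ($Q{\left(x,j \right)} = - 3 x + 5 = 5 - 3 x$)
$H{\left(A \right)} = -25 + 15 A$ ($H{\left(A \right)} = \left(5 - 3 A\right) \left(-5\right) = -25 + 15 A$)
$\left(N{\left(11,13 \right)} + H{\left(5 \right)}\right)^{2} = \left(2 \cdot 11 + \left(-25 + 15 \cdot 5\right)\right)^{2} = \left(22 + \left(-25 + 75\right)\right)^{2} = \left(22 + 50\right)^{2} = 72^{2} = 5184$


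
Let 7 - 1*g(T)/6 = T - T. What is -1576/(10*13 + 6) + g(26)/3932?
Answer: -386945/33422 ≈ -11.578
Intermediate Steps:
g(T) = 42 (g(T) = 42 - 6*(T - T) = 42 - 6*0 = 42 + 0 = 42)
-1576/(10*13 + 6) + g(26)/3932 = -1576/(10*13 + 6) + 42/3932 = -1576/(130 + 6) + 42*(1/3932) = -1576/136 + 21/1966 = -1576*1/136 + 21/1966 = -197/17 + 21/1966 = -386945/33422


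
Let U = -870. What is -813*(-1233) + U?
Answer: 1001559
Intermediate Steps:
-813*(-1233) + U = -813*(-1233) - 870 = 1002429 - 870 = 1001559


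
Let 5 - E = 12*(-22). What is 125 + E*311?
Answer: 83784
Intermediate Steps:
E = 269 (E = 5 - 12*(-22) = 5 - 1*(-264) = 5 + 264 = 269)
125 + E*311 = 125 + 269*311 = 125 + 83659 = 83784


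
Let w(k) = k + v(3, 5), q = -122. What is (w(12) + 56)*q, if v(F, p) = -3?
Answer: -7930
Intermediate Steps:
w(k) = -3 + k (w(k) = k - 3 = -3 + k)
(w(12) + 56)*q = ((-3 + 12) + 56)*(-122) = (9 + 56)*(-122) = 65*(-122) = -7930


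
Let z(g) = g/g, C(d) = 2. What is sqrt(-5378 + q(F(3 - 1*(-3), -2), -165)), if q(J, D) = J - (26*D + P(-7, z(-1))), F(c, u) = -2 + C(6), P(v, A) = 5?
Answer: I*sqrt(1093) ≈ 33.061*I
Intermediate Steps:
z(g) = 1
F(c, u) = 0 (F(c, u) = -2 + 2 = 0)
q(J, D) = -5 + J - 26*D (q(J, D) = J - (26*D + 5) = J - (5 + 26*D) = J + (-5 - 26*D) = -5 + J - 26*D)
sqrt(-5378 + q(F(3 - 1*(-3), -2), -165)) = sqrt(-5378 + (-5 + 0 - 26*(-165))) = sqrt(-5378 + (-5 + 0 + 4290)) = sqrt(-5378 + 4285) = sqrt(-1093) = I*sqrt(1093)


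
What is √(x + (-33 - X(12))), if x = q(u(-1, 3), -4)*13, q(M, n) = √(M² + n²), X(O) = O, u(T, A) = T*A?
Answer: 2*√5 ≈ 4.4721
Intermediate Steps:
u(T, A) = A*T
x = 65 (x = √((3*(-1))² + (-4)²)*13 = √((-3)² + 16)*13 = √(9 + 16)*13 = √25*13 = 5*13 = 65)
√(x + (-33 - X(12))) = √(65 + (-33 - 1*12)) = √(65 + (-33 - 12)) = √(65 - 45) = √20 = 2*√5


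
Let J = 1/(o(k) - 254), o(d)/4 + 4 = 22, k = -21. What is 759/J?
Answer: -138138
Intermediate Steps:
o(d) = 72 (o(d) = -16 + 4*22 = -16 + 88 = 72)
J = -1/182 (J = 1/(72 - 254) = 1/(-182) = -1/182 ≈ -0.0054945)
759/J = 759/(-1/182) = 759*(-182) = -138138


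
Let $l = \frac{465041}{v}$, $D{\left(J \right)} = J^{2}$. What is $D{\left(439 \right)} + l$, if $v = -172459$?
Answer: $\frac{33236005898}{172459} \approx 1.9272 \cdot 10^{5}$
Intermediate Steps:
$l = - \frac{465041}{172459}$ ($l = \frac{465041}{-172459} = 465041 \left(- \frac{1}{172459}\right) = - \frac{465041}{172459} \approx -2.6965$)
$D{\left(439 \right)} + l = 439^{2} - \frac{465041}{172459} = 192721 - \frac{465041}{172459} = \frac{33236005898}{172459}$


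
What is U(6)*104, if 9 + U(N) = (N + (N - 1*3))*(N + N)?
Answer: 10296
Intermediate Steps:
U(N) = -9 + 2*N*(-3 + 2*N) (U(N) = -9 + (N + (N - 1*3))*(N + N) = -9 + (N + (N - 3))*(2*N) = -9 + (N + (-3 + N))*(2*N) = -9 + (-3 + 2*N)*(2*N) = -9 + 2*N*(-3 + 2*N))
U(6)*104 = (-9 - 6*6 + 4*6²)*104 = (-9 - 36 + 4*36)*104 = (-9 - 36 + 144)*104 = 99*104 = 10296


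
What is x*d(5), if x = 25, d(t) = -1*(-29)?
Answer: 725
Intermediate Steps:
d(t) = 29
x*d(5) = 25*29 = 725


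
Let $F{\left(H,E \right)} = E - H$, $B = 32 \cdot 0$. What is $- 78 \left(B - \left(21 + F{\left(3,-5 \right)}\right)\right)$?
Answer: $1014$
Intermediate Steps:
$B = 0$
$- 78 \left(B - \left(21 + F{\left(3,-5 \right)}\right)\right) = - 78 \left(0 - \left(16 - 3\right)\right) = - 78 \left(0 - 13\right) = \left(-78\right) \left(-13\right) = 1014$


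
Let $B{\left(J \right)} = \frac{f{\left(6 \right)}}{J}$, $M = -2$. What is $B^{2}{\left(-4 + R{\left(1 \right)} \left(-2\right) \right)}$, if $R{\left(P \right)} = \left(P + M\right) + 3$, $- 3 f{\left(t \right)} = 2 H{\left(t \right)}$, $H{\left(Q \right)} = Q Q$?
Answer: $9$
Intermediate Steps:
$H{\left(Q \right)} = Q^{2}$
$f{\left(t \right)} = - \frac{2 t^{2}}{3}$
$R{\left(P \right)} = 1 + P$ ($R{\left(P \right)} = \left(P - 2\right) + 3 = \left(-2 + P\right) + 3 = 1 + P$)
$B{\left(J \right)} = - \frac{24}{J}$ ($B{\left(J \right)} = \frac{\left(- \frac{2}{3}\right) 6^{2}}{J} = \frac{\left(- \frac{2}{3}\right) 36}{J} = - \frac{24}{J}$)
$B^{2}{\left(-4 + R{\left(1 \right)} \left(-2\right) \right)} = \left(- \frac{24}{-4 + \left(1 + 1\right) \left(-2\right)}\right)^{2} = \left(- \frac{24}{-4 + 2 \left(-2\right)}\right)^{2} = \left(- \frac{24}{-4 - 4}\right)^{2} = \left(- \frac{24}{-8}\right)^{2} = \left(\left(-24\right) \left(- \frac{1}{8}\right)\right)^{2} = 3^{2} = 9$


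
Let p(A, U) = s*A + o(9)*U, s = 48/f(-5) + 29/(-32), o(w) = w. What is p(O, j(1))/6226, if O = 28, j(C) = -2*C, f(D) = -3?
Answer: -3931/49808 ≈ -0.078923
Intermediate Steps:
s = -541/32 (s = 48/(-3) + 29/(-32) = 48*(-1/3) + 29*(-1/32) = -16 - 29/32 = -541/32 ≈ -16.906)
p(A, U) = 9*U - 541*A/32 (p(A, U) = -541*A/32 + 9*U = 9*U - 541*A/32)
p(O, j(1))/6226 = (9*(-2*1) - 541/32*28)/6226 = (9*(-2) - 3787/8)*(1/6226) = (-18 - 3787/8)*(1/6226) = -3931/8*1/6226 = -3931/49808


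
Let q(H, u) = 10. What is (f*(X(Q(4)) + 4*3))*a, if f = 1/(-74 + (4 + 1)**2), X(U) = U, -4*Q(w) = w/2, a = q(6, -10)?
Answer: -115/49 ≈ -2.3469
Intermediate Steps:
a = 10
Q(w) = -w/8 (Q(w) = -w/(4*2) = -w/8)
f = -1/49 (f = 1/(-74 + 5**2) = 1/(-74 + 25) = 1/(-49) = -1/49 ≈ -0.020408)
(f*(X(Q(4)) + 4*3))*a = -(-1/8*4 + 4*3)/49*10 = -(-1/2 + 12)/49*10 = -1/49*23/2*10 = -23/98*10 = -115/49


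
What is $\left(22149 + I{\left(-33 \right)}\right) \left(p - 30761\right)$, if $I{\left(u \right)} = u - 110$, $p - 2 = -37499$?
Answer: $-1502085548$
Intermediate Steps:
$p = -37497$ ($p = 2 - 37499 = -37497$)
$I{\left(u \right)} = -110 + u$ ($I{\left(u \right)} = u - 110 = -110 + u$)
$\left(22149 + I{\left(-33 \right)}\right) \left(p - 30761\right) = \left(22149 - 143\right) \left(-37497 - 30761\right) = \left(22149 - 143\right) \left(-68258\right) = 22006 \left(-68258\right) = -1502085548$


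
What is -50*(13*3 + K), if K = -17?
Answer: -1100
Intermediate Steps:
-50*(13*3 + K) = -50*(13*3 - 17) = -50*(39 - 17) = -50*22 = -1100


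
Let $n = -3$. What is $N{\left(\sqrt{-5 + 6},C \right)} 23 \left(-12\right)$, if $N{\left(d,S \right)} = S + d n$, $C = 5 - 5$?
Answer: $828$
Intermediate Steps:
$C = 0$
$N{\left(d,S \right)} = S - 3 d$ ($N{\left(d,S \right)} = S + d \left(-3\right) = S - 3 d$)
$N{\left(\sqrt{-5 + 6},C \right)} 23 \left(-12\right) = \left(0 - 3 \sqrt{-5 + 6}\right) 23 \left(-12\right) = \left(0 - 3 \sqrt{1}\right) 23 \left(-12\right) = \left(0 - 3\right) 23 \left(-12\right) = \left(-3\right) 23 \left(-12\right) = \left(-69\right) \left(-12\right) = 828$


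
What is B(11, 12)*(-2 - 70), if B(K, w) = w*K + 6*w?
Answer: -14688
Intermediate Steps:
B(K, w) = 6*w + K*w (B(K, w) = K*w + 6*w = 6*w + K*w)
B(11, 12)*(-2 - 70) = (12*(6 + 11))*(-2 - 70) = (12*17)*(-72) = 204*(-72) = -14688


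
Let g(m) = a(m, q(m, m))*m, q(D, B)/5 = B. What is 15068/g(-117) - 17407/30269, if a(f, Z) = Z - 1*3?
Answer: -185359670/520596531 ≈ -0.35605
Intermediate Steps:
q(D, B) = 5*B
a(f, Z) = -3 + Z (a(f, Z) = Z - 3 = -3 + Z)
g(m) = m*(-3 + 5*m) (g(m) = (-3 + 5*m)*m = m*(-3 + 5*m))
15068/g(-117) - 17407/30269 = 15068/((-117*(-3 + 5*(-117)))) - 17407/30269 = 15068/((-117*(-3 - 585))) - 17407*1/30269 = 15068/((-117*(-588))) - 17407/30269 = 15068/68796 - 17407/30269 = 15068*(1/68796) - 17407/30269 = 3767/17199 - 17407/30269 = -185359670/520596531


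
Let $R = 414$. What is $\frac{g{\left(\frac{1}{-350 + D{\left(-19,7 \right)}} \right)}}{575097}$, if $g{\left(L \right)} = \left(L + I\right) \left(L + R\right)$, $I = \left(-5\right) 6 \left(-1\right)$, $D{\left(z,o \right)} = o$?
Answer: $\frac{1461048289}{67659586953} \approx 0.021594$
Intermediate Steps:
$I = 30$ ($I = \left(-30\right) \left(-1\right) = 30$)
$g{\left(L \right)} = \left(30 + L\right) \left(414 + L\right)$ ($g{\left(L \right)} = \left(L + 30\right) \left(L + 414\right) = \left(30 + L\right) \left(414 + L\right)$)
$\frac{g{\left(\frac{1}{-350 + D{\left(-19,7 \right)}} \right)}}{575097} = \frac{12420 + \left(\frac{1}{-350 + 7}\right)^{2} + \frac{444}{-350 + 7}}{575097} = \left(12420 + \left(\frac{1}{-343}\right)^{2} + \frac{444}{-343}\right) \frac{1}{575097} = \left(12420 + \left(- \frac{1}{343}\right)^{2} + 444 \left(- \frac{1}{343}\right)\right) \frac{1}{575097} = \left(12420 + \frac{1}{117649} - \frac{444}{343}\right) \frac{1}{575097} = \frac{1461048289}{117649} \cdot \frac{1}{575097} = \frac{1461048289}{67659586953}$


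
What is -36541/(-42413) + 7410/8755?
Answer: 126839357/74265163 ≈ 1.7079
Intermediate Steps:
-36541/(-42413) + 7410/8755 = -36541*(-1/42413) + 7410*(1/8755) = 36541/42413 + 1482/1751 = 126839357/74265163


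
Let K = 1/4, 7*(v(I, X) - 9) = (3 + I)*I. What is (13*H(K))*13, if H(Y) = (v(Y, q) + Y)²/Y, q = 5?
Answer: 185967769/3136 ≈ 59301.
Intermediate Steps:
v(I, X) = 9 + I*(3 + I)/7 (v(I, X) = 9 + ((3 + I)*I)/7 = 9 + (I*(3 + I))/7 = 9 + I*(3 + I)/7)
K = ¼ ≈ 0.25000
H(Y) = (9 + Y²/7 + 10*Y/7)²/Y (H(Y) = ((9 + Y²/7 + 3*Y/7) + Y)²/Y = (9 + Y²/7 + 10*Y/7)²/Y)
(13*H(K))*13 = (13*((63 + (¼)² + 10*(¼))²/(49*(¼))))*13 = (13*((1/49)*4*(63 + 1/16 + 5/2)²))*13 = (13*((1/49)*4*(1049/16)²))*13 = (13*((1/49)*4*(1100401/256)))*13 = (13*(1100401/3136))*13 = (14305213/3136)*13 = 185967769/3136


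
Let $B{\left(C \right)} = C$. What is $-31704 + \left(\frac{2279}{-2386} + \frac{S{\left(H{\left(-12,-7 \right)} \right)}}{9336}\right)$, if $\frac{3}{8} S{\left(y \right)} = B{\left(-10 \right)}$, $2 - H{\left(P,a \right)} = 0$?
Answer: $- \frac{264843752383}{8353386} \approx -31705.0$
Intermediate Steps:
$H{\left(P,a \right)} = 2$ ($H{\left(P,a \right)} = 2 - 0 = 2 + 0 = 2$)
$S{\left(y \right)} = - \frac{80}{3}$ ($S{\left(y \right)} = \frac{8}{3} \left(-10\right) = - \frac{80}{3}$)
$-31704 + \left(\frac{2279}{-2386} + \frac{S{\left(H{\left(-12,-7 \right)} \right)}}{9336}\right) = -31704 + \left(\frac{2279}{-2386} - \frac{80}{3 \cdot 9336}\right) = -31704 + \left(2279 \left(- \frac{1}{2386}\right) - \frac{10}{3501}\right) = -31704 - \frac{8002639}{8353386} = - \frac{264843752383}{8353386}$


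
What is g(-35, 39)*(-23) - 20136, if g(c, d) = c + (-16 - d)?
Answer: -18066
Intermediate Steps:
g(c, d) = -16 + c - d
g(-35, 39)*(-23) - 20136 = (-16 - 35 - 1*39)*(-23) - 20136 = (-16 - 35 - 39)*(-23) - 20136 = -90*(-23) - 20136 = 2070 - 20136 = -18066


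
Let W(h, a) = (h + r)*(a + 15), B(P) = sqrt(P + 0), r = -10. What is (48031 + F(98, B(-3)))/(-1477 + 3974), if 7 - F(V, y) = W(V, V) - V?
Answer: 3472/227 ≈ 15.295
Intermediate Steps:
B(P) = sqrt(P)
W(h, a) = (-10 + h)*(15 + a) (W(h, a) = (h - 10)*(a + 15) = (-10 + h)*(15 + a))
F(V, y) = 157 - V**2 - 4*V (F(V, y) = 7 - ((-150 - 10*V + 15*V + V*V) - V) = 7 - ((-150 - 10*V + 15*V + V**2) - V) = 7 - ((-150 + V**2 + 5*V) - V) = 7 - (-150 + V**2 + 4*V) = 7 + (150 - V**2 - 4*V) = 157 - V**2 - 4*V)
(48031 + F(98, B(-3)))/(-1477 + 3974) = (48031 + (157 - 1*98**2 - 4*98))/(-1477 + 3974) = (48031 + (157 - 1*9604 - 392))/2497 = (48031 + (157 - 9604 - 392))*(1/2497) = (48031 - 9839)*(1/2497) = 38192*(1/2497) = 3472/227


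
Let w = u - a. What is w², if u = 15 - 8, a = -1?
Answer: 64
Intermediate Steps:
u = 7
w = 8 (w = 7 - 1*(-1) = 7 + 1 = 8)
w² = 8² = 64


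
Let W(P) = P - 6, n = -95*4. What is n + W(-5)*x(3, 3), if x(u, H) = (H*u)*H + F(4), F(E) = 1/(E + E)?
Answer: -5427/8 ≈ -678.38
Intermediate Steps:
F(E) = 1/(2*E)
x(u, H) = ⅛ + u*H² (x(u, H) = (H*u)*H + (½)/4 = u*H² + (½)*(¼) = u*H² + ⅛ = ⅛ + u*H²)
n = -380
W(P) = -6 + P
n + W(-5)*x(3, 3) = -380 + (-6 - 5)*(⅛ + 3*3²) = -380 - 11*(⅛ + 3*9) = -380 - 11*(⅛ + 27) = -380 - 11*217/8 = -380 - 2387/8 = -5427/8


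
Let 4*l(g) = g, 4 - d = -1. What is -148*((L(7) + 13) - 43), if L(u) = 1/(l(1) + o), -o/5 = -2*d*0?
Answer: 3848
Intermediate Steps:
d = 5 (d = 4 - 1*(-1) = 4 + 1 = 5)
l(g) = g/4
o = 0 (o = -5*(-2*5)*0 = -(-50)*0 = -5*0 = 0)
L(u) = 4 (L(u) = 1/((¼)*1 + 0) = 1/(¼ + 0) = 1/(¼) = 4)
-148*((L(7) + 13) - 43) = -148*((4 + 13) - 43) = -148*(17 - 43) = -148*(-26) = 3848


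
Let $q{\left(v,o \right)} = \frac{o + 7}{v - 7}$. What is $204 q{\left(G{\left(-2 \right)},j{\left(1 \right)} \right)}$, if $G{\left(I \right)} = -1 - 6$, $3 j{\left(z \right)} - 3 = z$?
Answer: $- \frac{850}{7} \approx -121.43$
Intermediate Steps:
$j{\left(z \right)} = 1 + \frac{z}{3}$
$G{\left(I \right)} = -7$ ($G{\left(I \right)} = -1 - 6 = -7$)
$q{\left(v,o \right)} = \frac{7 + o}{-7 + v}$
$204 q{\left(G{\left(-2 \right)},j{\left(1 \right)} \right)} = 204 \frac{7 + \left(1 + \frac{1}{3} \cdot 1\right)}{-7 - 7} = 204 \frac{7 + \left(1 + \frac{1}{3}\right)}{-14} = 204 \left(- \frac{7 + \frac{4}{3}}{14}\right) = 204 \left(\left(- \frac{1}{14}\right) \frac{25}{3}\right) = 204 \left(- \frac{25}{42}\right) = - \frac{850}{7}$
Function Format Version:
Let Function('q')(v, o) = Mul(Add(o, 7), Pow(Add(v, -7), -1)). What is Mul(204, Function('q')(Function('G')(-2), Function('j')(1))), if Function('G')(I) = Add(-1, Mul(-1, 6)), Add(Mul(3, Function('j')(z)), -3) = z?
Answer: Rational(-850, 7) ≈ -121.43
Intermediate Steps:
Function('j')(z) = Add(1, Mul(Rational(1, 3), z))
Function('G')(I) = -7 (Function('G')(I) = Add(-1, -6) = -7)
Function('q')(v, o) = Mul(Pow(Add(-7, v), -1), Add(7, o)) (Function('q')(v, o) = Mul(Add(7, o), Pow(Add(-7, v), -1)) = Mul(Pow(Add(-7, v), -1), Add(7, o)))
Mul(204, Function('q')(Function('G')(-2), Function('j')(1))) = Mul(204, Mul(Pow(Add(-7, -7), -1), Add(7, Add(1, Mul(Rational(1, 3), 1))))) = Mul(204, Mul(Pow(-14, -1), Add(7, Add(1, Rational(1, 3))))) = Mul(204, Mul(Rational(-1, 14), Add(7, Rational(4, 3)))) = Mul(204, Mul(Rational(-1, 14), Rational(25, 3))) = Mul(204, Rational(-25, 42)) = Rational(-850, 7)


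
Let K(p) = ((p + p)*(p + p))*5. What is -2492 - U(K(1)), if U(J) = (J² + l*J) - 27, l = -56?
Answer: -1745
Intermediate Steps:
K(p) = 20*p² (K(p) = ((2*p)*(2*p))*5 = (4*p²)*5 = 20*p²)
U(J) = -27 + J² - 56*J (U(J) = (J² - 56*J) - 27 = -27 + J² - 56*J)
-2492 - U(K(1)) = -2492 - (-27 + (20*1²)² - 1120*1²) = -2492 - (-27 + (20*1)² - 1120) = -2492 - (-27 + 20² - 56*20) = -2492 - (-27 + 400 - 1120) = -2492 - 1*(-747) = -2492 + 747 = -1745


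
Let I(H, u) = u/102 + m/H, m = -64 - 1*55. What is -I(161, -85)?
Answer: 217/138 ≈ 1.5725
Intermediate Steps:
m = -119 (m = -64 - 55 = -119)
I(H, u) = -119/H + u/102 (I(H, u) = u/102 - 119/H = -119/H + u/102)
-I(161, -85) = -(-119/161 + (1/102)*(-85)) = -(-119*1/161 - 5/6) = -(-17/23 - 5/6) = -1*(-217/138) = 217/138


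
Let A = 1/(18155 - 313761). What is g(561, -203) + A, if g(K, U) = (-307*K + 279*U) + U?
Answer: -67713579603/295606 ≈ -2.2907e+5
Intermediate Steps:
g(K, U) = -307*K + 280*U
A = -1/295606 (A = 1/(-295606) = -1/295606 ≈ -3.3829e-6)
g(561, -203) + A = (-307*561 + 280*(-203)) - 1/295606 = (-172227 - 56840) - 1/295606 = -229067 - 1/295606 = -67713579603/295606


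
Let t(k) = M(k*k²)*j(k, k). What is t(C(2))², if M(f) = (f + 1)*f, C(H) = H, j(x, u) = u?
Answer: 20736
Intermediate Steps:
M(f) = f*(1 + f) (M(f) = (1 + f)*f = f*(1 + f))
t(k) = k⁴*(1 + k³) (t(k) = ((k*k²)*(1 + k*k²))*k = (k³*(1 + k³))*k = k⁴*(1 + k³))
t(C(2))² = (2⁴ + 2⁷)² = (16 + 128)² = 144² = 20736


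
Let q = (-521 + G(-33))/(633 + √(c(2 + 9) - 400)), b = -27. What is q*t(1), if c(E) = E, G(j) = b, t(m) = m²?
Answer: -173442/200539 + 274*I*√389/200539 ≈ -0.86488 + 0.026948*I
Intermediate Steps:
G(j) = -27
q = -548/(633 + I*√389) (q = (-521 - 27)/(633 + √((2 + 9) - 400)) = -548/(633 + √(11 - 400)) = -548/(633 + √(-389)) = -548/(633 + I*√389) ≈ -0.86488 + 0.026948*I)
q*t(1) = (-173442/200539 + 274*I*√389/200539)*1² = (-173442/200539 + 274*I*√389/200539)*1 = -173442/200539 + 274*I*√389/200539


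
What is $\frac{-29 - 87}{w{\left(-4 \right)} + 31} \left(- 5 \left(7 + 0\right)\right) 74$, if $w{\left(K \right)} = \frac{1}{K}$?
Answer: $\frac{1201760}{123} \approx 9770.4$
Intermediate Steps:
$\frac{-29 - 87}{w{\left(-4 \right)} + 31} \left(- 5 \left(7 + 0\right)\right) 74 = \frac{-29 - 87}{\frac{1}{-4} + 31} \left(- 5 \left(7 + 0\right)\right) 74 = - \frac{116}{- \frac{1}{4} + 31} \left(\left(-5\right) 7\right) 74 = - \frac{116}{\frac{123}{4}} \left(-35\right) 74 = \left(-116\right) \frac{4}{123} \left(-35\right) 74 = \left(- \frac{464}{123}\right) \left(-35\right) 74 = \frac{16240}{123} \cdot 74 = \frac{1201760}{123}$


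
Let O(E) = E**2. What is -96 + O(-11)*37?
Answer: 4381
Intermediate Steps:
-96 + O(-11)*37 = -96 + (-11)**2*37 = -96 + 121*37 = -96 + 4477 = 4381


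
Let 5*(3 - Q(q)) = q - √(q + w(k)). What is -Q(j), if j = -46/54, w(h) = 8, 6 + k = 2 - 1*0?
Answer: -428/135 - √579/45 ≈ -3.7051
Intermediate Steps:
k = -4 (k = -6 + (2 - 1*0) = -6 + (2 + 0) = -6 + 2 = -4)
j = -23/27 (j = -46*1/54 = -23/27 ≈ -0.85185)
Q(q) = 3 - q/5 + √(8 + q)/5 (Q(q) = 3 - (q - √(q + 8))/5 = 3 - (q - √(8 + q))/5 = 3 + (-q/5 + √(8 + q)/5) = 3 - q/5 + √(8 + q)/5)
-Q(j) = -(3 - ⅕*(-23/27) + √(8 - 23/27)/5) = -(3 + 23/135 + √(193/27)/5) = -(3 + 23/135 + (√579/9)/5) = -(3 + 23/135 + √579/45) = -(428/135 + √579/45) = -428/135 - √579/45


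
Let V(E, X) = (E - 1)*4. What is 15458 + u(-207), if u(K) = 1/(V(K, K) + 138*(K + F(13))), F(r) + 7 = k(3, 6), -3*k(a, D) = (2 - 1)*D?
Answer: 473633119/30640 ≈ 15458.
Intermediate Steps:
k(a, D) = -D/3 (k(a, D) = -(2 - 1)*D/3 = -D/3)
F(r) = -9 (F(r) = -7 - 1/3*6 = -7 - 2 = -9)
V(E, X) = -4 + 4*E (V(E, X) = (-1 + E)*4 = -4 + 4*E)
u(K) = 1/(-1246 + 142*K) (u(K) = 1/((-4 + 4*K) + 138*(K - 9)) = 1/((-4 + 4*K) + 138*(-9 + K)) = 1/((-4 + 4*K) + (-1242 + 138*K)) = 1/(-1246 + 142*K))
15458 + u(-207) = 15458 + 1/(2*(-623 + 71*(-207))) = 15458 + 1/(2*(-623 - 14697)) = 15458 + (1/2)/(-15320) = 15458 + (1/2)*(-1/15320) = 15458 - 1/30640 = 473633119/30640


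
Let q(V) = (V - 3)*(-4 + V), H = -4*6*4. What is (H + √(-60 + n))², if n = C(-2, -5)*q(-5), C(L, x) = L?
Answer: 9012 - 384*I*√51 ≈ 9012.0 - 2742.3*I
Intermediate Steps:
H = -96 (H = -24*4 = -96)
q(V) = (-4 + V)*(-3 + V) (q(V) = (-3 + V)*(-4 + V) = (-4 + V)*(-3 + V))
n = -144 (n = -2*(12 + (-5)² - 7*(-5)) = -2*(12 + 25 + 35) = -2*72 = -144)
(H + √(-60 + n))² = (-96 + √(-60 - 144))² = (-96 + √(-204))² = (-96 + 2*I*√51)²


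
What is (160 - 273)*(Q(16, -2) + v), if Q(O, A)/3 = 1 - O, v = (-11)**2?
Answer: -8588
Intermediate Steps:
v = 121
Q(O, A) = 3 - 3*O (Q(O, A) = 3*(1 - O) = 3 - 3*O)
(160 - 273)*(Q(16, -2) + v) = (160 - 273)*((3 - 3*16) + 121) = -113*((3 - 48) + 121) = -113*(-45 + 121) = -113*76 = -8588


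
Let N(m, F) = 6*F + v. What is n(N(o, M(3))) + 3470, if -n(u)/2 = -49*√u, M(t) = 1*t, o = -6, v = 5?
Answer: 3470 + 98*√23 ≈ 3940.0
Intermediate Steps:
M(t) = t
N(m, F) = 5 + 6*F (N(m, F) = 6*F + 5 = 5 + 6*F)
n(u) = 98*√u (n(u) = -(-98)*√u = 98*√u)
n(N(o, M(3))) + 3470 = 98*√(5 + 6*3) + 3470 = 98*√(5 + 18) + 3470 = 98*√23 + 3470 = 3470 + 98*√23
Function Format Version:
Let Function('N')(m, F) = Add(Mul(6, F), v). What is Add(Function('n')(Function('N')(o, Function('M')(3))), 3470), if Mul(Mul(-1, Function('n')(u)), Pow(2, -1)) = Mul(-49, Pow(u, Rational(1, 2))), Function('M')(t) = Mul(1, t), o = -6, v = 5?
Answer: Add(3470, Mul(98, Pow(23, Rational(1, 2)))) ≈ 3940.0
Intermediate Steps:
Function('M')(t) = t
Function('N')(m, F) = Add(5, Mul(6, F)) (Function('N')(m, F) = Add(Mul(6, F), 5) = Add(5, Mul(6, F)))
Function('n')(u) = Mul(98, Pow(u, Rational(1, 2))) (Function('n')(u) = Mul(-2, Mul(-49, Pow(u, Rational(1, 2)))) = Mul(98, Pow(u, Rational(1, 2))))
Add(Function('n')(Function('N')(o, Function('M')(3))), 3470) = Add(Mul(98, Pow(Add(5, Mul(6, 3)), Rational(1, 2))), 3470) = Add(Mul(98, Pow(Add(5, 18), Rational(1, 2))), 3470) = Add(Mul(98, Pow(23, Rational(1, 2))), 3470) = Add(3470, Mul(98, Pow(23, Rational(1, 2))))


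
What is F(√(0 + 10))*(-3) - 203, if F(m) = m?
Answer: -203 - 3*√10 ≈ -212.49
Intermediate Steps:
F(√(0 + 10))*(-3) - 203 = √(0 + 10)*(-3) - 203 = √10*(-3) - 203 = -3*√10 - 203 = -203 - 3*√10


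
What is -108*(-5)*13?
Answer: 7020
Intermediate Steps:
-108*(-5)*13 = -18*(-30)*13 = 540*13 = 7020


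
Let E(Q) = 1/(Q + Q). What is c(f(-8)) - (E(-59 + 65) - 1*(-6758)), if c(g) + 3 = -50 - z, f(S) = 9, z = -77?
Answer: -80809/12 ≈ -6734.1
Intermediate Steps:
E(Q) = 1/(2*Q)
c(g) = 24 (c(g) = -3 + (-50 - 1*(-77)) = -3 + (-50 + 77) = -3 + 27 = 24)
c(f(-8)) - (E(-59 + 65) - 1*(-6758)) = 24 - (1/(2*(-59 + 65)) - 1*(-6758)) = 24 - ((½)/6 + 6758) = 24 - ((½)*(⅙) + 6758) = 24 - (1/12 + 6758) = 24 - 1*81097/12 = 24 - 81097/12 = -80809/12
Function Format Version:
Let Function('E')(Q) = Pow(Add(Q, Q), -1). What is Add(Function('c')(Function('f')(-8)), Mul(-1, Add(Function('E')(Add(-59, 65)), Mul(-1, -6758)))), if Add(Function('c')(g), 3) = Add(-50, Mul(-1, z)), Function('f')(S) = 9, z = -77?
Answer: Rational(-80809, 12) ≈ -6734.1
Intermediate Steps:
Function('E')(Q) = Mul(Rational(1, 2), Pow(Q, -1)) (Function('E')(Q) = Pow(Mul(2, Q), -1) = Mul(Rational(1, 2), Pow(Q, -1)))
Function('c')(g) = 24 (Function('c')(g) = Add(-3, Add(-50, Mul(-1, -77))) = Add(-3, Add(-50, 77)) = Add(-3, 27) = 24)
Add(Function('c')(Function('f')(-8)), Mul(-1, Add(Function('E')(Add(-59, 65)), Mul(-1, -6758)))) = Add(24, Mul(-1, Add(Mul(Rational(1, 2), Pow(Add(-59, 65), -1)), Mul(-1, -6758)))) = Add(24, Mul(-1, Add(Mul(Rational(1, 2), Pow(6, -1)), 6758))) = Add(24, Mul(-1, Add(Mul(Rational(1, 2), Rational(1, 6)), 6758))) = Add(24, Mul(-1, Add(Rational(1, 12), 6758))) = Add(24, Mul(-1, Rational(81097, 12))) = Add(24, Rational(-81097, 12)) = Rational(-80809, 12)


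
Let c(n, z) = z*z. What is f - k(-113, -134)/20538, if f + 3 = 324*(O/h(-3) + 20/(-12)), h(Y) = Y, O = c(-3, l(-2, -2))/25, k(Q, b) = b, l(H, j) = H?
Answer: -143836208/256725 ≈ -560.27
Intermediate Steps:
c(n, z) = z²
O = 4/25 (O = (-2)²/25 = 4*(1/25) = 4/25 ≈ 0.16000)
f = -14007/25 (f = -3 + 324*((4/25)/(-3) + 20/(-12)) = -3 + 324*((4/25)*(-⅓) + 20*(-1/12)) = -3 + 324*(-4/75 - 5/3) = -3 + 324*(-43/25) = -3 - 13932/25 = -14007/25 ≈ -560.28)
f - k(-113, -134)/20538 = -14007/25 - (-134)/20538 = -14007/25 - 1*(-67/10269) = -14007/25 + 67/10269 = -143836208/256725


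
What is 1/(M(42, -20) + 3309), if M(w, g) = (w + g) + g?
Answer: 1/3311 ≈ 0.00030202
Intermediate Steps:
M(w, g) = w + 2*g (M(w, g) = (g + w) + g = w + 2*g)
1/(M(42, -20) + 3309) = 1/((42 + 2*(-20)) + 3309) = 1/((42 - 40) + 3309) = 1/(2 + 3309) = 1/3311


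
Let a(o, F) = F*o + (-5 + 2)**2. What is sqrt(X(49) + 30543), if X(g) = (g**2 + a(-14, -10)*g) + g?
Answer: sqrt(40294) ≈ 200.73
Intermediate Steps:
a(o, F) = 9 + F*o (a(o, F) = F*o + (-3)**2 = F*o + 9 = 9 + F*o)
X(g) = g**2 + 150*g (X(g) = (g**2 + (9 - 10*(-14))*g) + g = (g**2 + (9 + 140)*g) + g = (g**2 + 149*g) + g = g**2 + 150*g)
sqrt(X(49) + 30543) = sqrt(49*(150 + 49) + 30543) = sqrt(49*199 + 30543) = sqrt(9751 + 30543) = sqrt(40294)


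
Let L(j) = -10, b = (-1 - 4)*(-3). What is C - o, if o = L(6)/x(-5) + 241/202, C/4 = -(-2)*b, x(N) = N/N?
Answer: 26019/202 ≈ 128.81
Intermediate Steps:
b = 15 (b = -5*(-3) = 15)
x(N) = 1
C = 120 (C = 4*(-(-2)*15) = 4*(-2*(-15)) = 4*30 = 120)
o = -1779/202 (o = -10/1 + 241/202 = -10*1 + 241*(1/202) = -10 + 241/202 = -1779/202 ≈ -8.8069)
C - o = 120 - 1*(-1779/202) = 120 + 1779/202 = 26019/202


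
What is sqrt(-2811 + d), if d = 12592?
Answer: sqrt(9781) ≈ 98.899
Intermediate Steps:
sqrt(-2811 + d) = sqrt(-2811 + 12592) = sqrt(9781)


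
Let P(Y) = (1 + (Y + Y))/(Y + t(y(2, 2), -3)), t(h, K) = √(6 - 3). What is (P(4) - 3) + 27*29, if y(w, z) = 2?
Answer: 10176/13 - 9*√3/13 ≈ 781.57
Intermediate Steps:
t(h, K) = √3
P(Y) = (1 + 2*Y)/(Y + √3) (P(Y) = (1 + (Y + Y))/(Y + √3) = (1 + 2*Y)/(Y + √3))
(P(4) - 3) + 27*29 = ((1 + 2*4)/(4 + √3) - 3) + 27*29 = ((1 + 8)/(4 + √3) - 3) + 783 = (9/(4 + √3) - 3) + 783 = (-3 + 9/(4 + √3)) + 783 = 780 + 9/(4 + √3)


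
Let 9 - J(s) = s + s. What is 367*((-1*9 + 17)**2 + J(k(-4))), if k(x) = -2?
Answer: 28259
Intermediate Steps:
J(s) = 9 - 2*s (J(s) = 9 - (s + s) = 9 - 2*s)
367*((-1*9 + 17)**2 + J(k(-4))) = 367*((-1*9 + 17)**2 + (9 - 2*(-2))) = 367*((-9 + 17)**2 + (9 + 4)) = 367*(8**2 + 13) = 367*(64 + 13) = 367*77 = 28259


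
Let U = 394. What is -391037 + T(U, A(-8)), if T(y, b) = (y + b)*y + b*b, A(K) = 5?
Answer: -233806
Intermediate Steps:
T(y, b) = b² + y*(b + y) (T(y, b) = (b + y)*y + b² = y*(b + y) + b² = b² + y*(b + y))
-391037 + T(U, A(-8)) = -391037 + (5² + 394² + 5*394) = -391037 + (25 + 155236 + 1970) = -391037 + 157231 = -233806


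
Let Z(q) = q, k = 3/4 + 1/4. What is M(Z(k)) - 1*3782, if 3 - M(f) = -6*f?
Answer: -3773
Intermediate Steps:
k = 1 (k = 3*(¼) + 1*(¼) = ¾ + ¼ = 1)
M(f) = 3 + 6*f (M(f) = 3 - (-6)*f = 3 + 6*f)
M(Z(k)) - 1*3782 = (3 + 6*1) - 1*3782 = (3 + 6) - 3782 = 9 - 3782 = -3773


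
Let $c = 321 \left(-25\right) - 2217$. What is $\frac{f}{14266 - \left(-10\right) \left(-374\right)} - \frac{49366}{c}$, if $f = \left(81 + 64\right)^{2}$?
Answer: $\frac{367482283}{53903646} \approx 6.8174$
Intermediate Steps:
$c = -10242$ ($c = -8025 - 2217 = -10242$)
$f = 21025$ ($f = 145^{2} = 21025$)
$\frac{f}{14266 - \left(-10\right) \left(-374\right)} - \frac{49366}{c} = \frac{21025}{14266 - \left(-10\right) \left(-374\right)} - \frac{49366}{-10242} = \frac{21025}{14266 - 3740} - - \frac{24683}{5121} = \frac{21025}{14266 - 3740} + \frac{24683}{5121} = \frac{21025}{10526} + \frac{24683}{5121} = \frac{367482283}{53903646}$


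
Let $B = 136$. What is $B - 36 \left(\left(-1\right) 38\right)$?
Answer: $1504$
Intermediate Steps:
$B - 36 \left(\left(-1\right) 38\right) = 136 - 36 \left(\left(-1\right) 38\right) = 136 - -1368 = 136 + 1368 = 1504$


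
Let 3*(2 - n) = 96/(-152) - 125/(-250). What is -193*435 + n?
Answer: -9570637/114 ≈ -83953.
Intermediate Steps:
n = 233/114 (n = 2 - (96/(-152) - 125/(-250))/3 = 2 - (96*(-1/152) - 125*(-1/250))/3 = 2 - (-12/19 + 1/2)/3 = 2 - 1/3*(-5/38) = 2 + 5/114 = 233/114 ≈ 2.0439)
-193*435 + n = -193*435 + 233/114 = -83955 + 233/114 = -9570637/114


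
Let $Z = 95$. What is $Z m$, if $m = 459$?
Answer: $43605$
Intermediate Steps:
$Z m = 95 \cdot 459 = 43605$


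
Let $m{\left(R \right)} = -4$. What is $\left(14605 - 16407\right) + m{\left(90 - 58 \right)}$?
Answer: $-1806$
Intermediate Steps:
$\left(14605 - 16407\right) + m{\left(90 - 58 \right)} = \left(14605 - 16407\right) - 4 = -1802 - 4 = -1806$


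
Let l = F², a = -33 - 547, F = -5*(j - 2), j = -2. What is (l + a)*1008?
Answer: -181440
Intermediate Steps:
F = 20 (F = -5*(-2 - 2) = -5*(-4) = 20)
a = -580
l = 400 (l = 20² = 400)
(l + a)*1008 = (400 - 580)*1008 = -180*1008 = -181440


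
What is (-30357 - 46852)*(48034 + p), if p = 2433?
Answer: -3896506603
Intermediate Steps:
(-30357 - 46852)*(48034 + p) = (-30357 - 46852)*(48034 + 2433) = -77209*50467 = -3896506603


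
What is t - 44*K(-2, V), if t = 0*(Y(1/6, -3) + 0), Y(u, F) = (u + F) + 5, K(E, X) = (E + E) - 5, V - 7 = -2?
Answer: 396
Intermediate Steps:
V = 5 (V = 7 - 2 = 5)
K(E, X) = -5 + 2*E (K(E, X) = 2*E - 5 = -5 + 2*E)
Y(u, F) = 5 + F + u (Y(u, F) = (F + u) + 5 = 5 + F + u)
t = 0 (t = 0*((5 - 3 + 1/6) + 0) = 0*((5 - 3 + ⅙) + 0) = 0*(13/6 + 0) = 0*(13/6) = 0)
t - 44*K(-2, V) = 0 - 44*(-5 + 2*(-2)) = 0 - 44*(-5 - 4) = 0 - 44*(-9) = 0 + 396 = 396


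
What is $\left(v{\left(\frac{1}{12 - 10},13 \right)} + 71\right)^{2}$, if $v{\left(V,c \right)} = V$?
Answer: $\frac{20449}{4} \approx 5112.3$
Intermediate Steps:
$\left(v{\left(\frac{1}{12 - 10},13 \right)} + 71\right)^{2} = \left(\frac{1}{12 - 10} + 71\right)^{2} = \left(\frac{1}{2} + 71\right)^{2} = \left(\frac{143}{2}\right)^{2} = \frac{20449}{4}$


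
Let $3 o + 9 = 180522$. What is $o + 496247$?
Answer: $556418$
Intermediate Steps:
$o = 60171$ ($o = -3 + \frac{1}{3} \cdot 180522 = -3 + 60174 = 60171$)
$o + 496247 = 60171 + 496247 = 556418$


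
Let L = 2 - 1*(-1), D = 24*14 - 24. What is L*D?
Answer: 936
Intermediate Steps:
D = 312 (D = 336 - 24 = 312)
L = 3 (L = 2 + 1 = 3)
L*D = 3*312 = 936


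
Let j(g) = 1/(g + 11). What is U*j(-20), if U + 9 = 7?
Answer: 2/9 ≈ 0.22222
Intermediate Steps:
U = -2 (U = -9 + 7 = -2)
j(g) = 1/(11 + g)
U*j(-20) = -2/(11 - 20) = -2/(-9) = -2*(-⅑) = 2/9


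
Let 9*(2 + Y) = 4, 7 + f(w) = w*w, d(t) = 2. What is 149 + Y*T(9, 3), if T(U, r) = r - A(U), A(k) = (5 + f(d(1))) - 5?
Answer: 419/3 ≈ 139.67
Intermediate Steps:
f(w) = -7 + w**2 (f(w) = -7 + w*w = -7 + w**2)
Y = -14/9 (Y = -2 + (1/9)*4 = -2 + 4/9 = -14/9 ≈ -1.5556)
A(k) = -3 (A(k) = (5 + (-7 + 2**2)) - 5 = (5 + (-7 + 4)) - 5 = (5 - 3) - 5 = 2 - 5 = -3)
T(U, r) = 3 + r (T(U, r) = r - 1*(-3) = r + 3 = 3 + r)
149 + Y*T(9, 3) = 149 - 14*(3 + 3)/9 = 149 - 14/9*6 = 149 - 28/3 = 419/3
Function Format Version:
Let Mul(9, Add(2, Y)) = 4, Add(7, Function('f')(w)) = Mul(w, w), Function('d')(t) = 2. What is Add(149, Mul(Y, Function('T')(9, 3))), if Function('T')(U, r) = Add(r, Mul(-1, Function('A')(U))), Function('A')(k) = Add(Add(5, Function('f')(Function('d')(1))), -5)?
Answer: Rational(419, 3) ≈ 139.67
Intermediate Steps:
Function('f')(w) = Add(-7, Pow(w, 2)) (Function('f')(w) = Add(-7, Mul(w, w)) = Add(-7, Pow(w, 2)))
Y = Rational(-14, 9) (Y = Add(-2, Mul(Rational(1, 9), 4)) = Add(-2, Rational(4, 9)) = Rational(-14, 9) ≈ -1.5556)
Function('A')(k) = -3 (Function('A')(k) = Add(Add(5, Add(-7, Pow(2, 2))), -5) = Add(Add(5, Add(-7, 4)), -5) = Add(Add(5, -3), -5) = Add(2, -5) = -3)
Function('T')(U, r) = Add(3, r) (Function('T')(U, r) = Add(r, Mul(-1, -3)) = Add(r, 3) = Add(3, r))
Add(149, Mul(Y, Function('T')(9, 3))) = Add(149, Mul(Rational(-14, 9), Add(3, 3))) = Add(149, Mul(Rational(-14, 9), 6)) = Add(149, Rational(-28, 3)) = Rational(419, 3)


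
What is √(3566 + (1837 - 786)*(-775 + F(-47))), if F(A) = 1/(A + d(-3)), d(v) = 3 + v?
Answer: 2*I*√447864457/47 ≈ 900.54*I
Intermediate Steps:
F(A) = 1/A (F(A) = 1/(A + (3 - 3)) = 1/(A + 0) = 1/A)
√(3566 + (1837 - 786)*(-775 + F(-47))) = √(3566 + (1837 - 786)*(-775 + 1/(-47))) = √(3566 + 1051*(-775 - 1/47)) = √(3566 + 1051*(-36426/47)) = √(3566 - 38283726/47) = √(-38116124/47) = 2*I*√447864457/47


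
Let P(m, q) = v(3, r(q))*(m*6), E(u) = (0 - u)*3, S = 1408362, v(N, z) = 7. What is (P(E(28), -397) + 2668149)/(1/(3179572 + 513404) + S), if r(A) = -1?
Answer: 9840381402096/5201047065313 ≈ 1.8920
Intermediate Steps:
E(u) = -3*u (E(u) = -u*3 = -3*u)
P(m, q) = 42*m (P(m, q) = 7*(m*6) = 7*(6*m) = 42*m)
(P(E(28), -397) + 2668149)/(1/(3179572 + 513404) + S) = (42*(-3*28) + 2668149)/(1/(3179572 + 513404) + 1408362) = (42*(-84) + 2668149)/(1/3692976 + 1408362) = (-3528 + 2668149)/(1/3692976 + 1408362) = 2664621/(5201047065313/3692976) = 2664621*(3692976/5201047065313) = 9840381402096/5201047065313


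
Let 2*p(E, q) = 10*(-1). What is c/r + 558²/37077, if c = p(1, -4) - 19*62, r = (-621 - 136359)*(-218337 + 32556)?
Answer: 2641226213246743/314515309575420 ≈ 8.3978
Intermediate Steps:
p(E, q) = -5 (p(E, q) = (10*(-1))/2 = (½)*(-10) = -5)
r = 25448281380 (r = -136980*(-185781) = 25448281380)
c = -1183 (c = -5 - 19*62 = -5 - 1178 = -1183)
c/r + 558²/37077 = -1183/25448281380 + 558²/37077 = -1183*1/25448281380 + 311364*(1/37077) = -1183/25448281380 + 103788/12359 = 2641226213246743/314515309575420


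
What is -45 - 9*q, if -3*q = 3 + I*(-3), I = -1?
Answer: -27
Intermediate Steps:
q = -2 (q = -(3 - 1*(-3))/3 = -(3 + 3)/3 = -1/3*6 = -2)
-45 - 9*q = -45 - 9*(-2) = -45 + 18 = -27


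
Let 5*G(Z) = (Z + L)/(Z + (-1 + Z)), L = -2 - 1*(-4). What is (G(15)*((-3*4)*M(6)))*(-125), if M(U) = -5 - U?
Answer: -56100/29 ≈ -1934.5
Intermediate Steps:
L = 2 (L = -2 + 4 = 2)
G(Z) = (2 + Z)/(5*(-1 + 2*Z)) (G(Z) = ((Z + 2)/(Z + (-1 + Z)))/5 = ((2 + Z)/(-1 + 2*Z))/5 = (2 + Z)/(5*(-1 + 2*Z)))
(G(15)*((-3*4)*M(6)))*(-125) = (((2 + 15)/(5*(-1 + 2*15)))*((-3*4)*(-5 - 1*6)))*(-125) = (((1/5)*17/(-1 + 30))*(-12*(-5 - 6)))*(-125) = (((1/5)*17/29)*(-12*(-11)))*(-125) = (((1/5)*(1/29)*17)*132)*(-125) = ((17/145)*132)*(-125) = (2244/145)*(-125) = -56100/29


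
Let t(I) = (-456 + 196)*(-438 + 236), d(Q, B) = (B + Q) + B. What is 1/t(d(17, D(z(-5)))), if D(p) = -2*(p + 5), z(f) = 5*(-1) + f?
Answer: 1/52520 ≈ 1.9040e-5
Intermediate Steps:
z(f) = -5 + f
D(p) = -10 - 2*p (D(p) = -2*(5 + p) = -10 - 2*p)
d(Q, B) = Q + 2*B
t(I) = 52520 (t(I) = -260*(-202) = 52520)
1/t(d(17, D(z(-5)))) = 1/52520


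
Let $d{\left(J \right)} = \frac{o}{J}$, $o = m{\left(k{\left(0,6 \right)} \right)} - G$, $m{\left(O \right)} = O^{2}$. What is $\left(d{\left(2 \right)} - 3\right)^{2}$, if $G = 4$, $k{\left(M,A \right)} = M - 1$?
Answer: $\frac{81}{4} \approx 20.25$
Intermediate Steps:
$k{\left(M,A \right)} = -1 + M$
$o = -3$ ($o = \left(-1 + 0\right)^{2} - 4 = \left(-1\right)^{2} - 4 = 1 - 4 = -3$)
$d{\left(J \right)} = - \frac{3}{J}$
$\left(d{\left(2 \right)} - 3\right)^{2} = \left(- \frac{3}{2} - 3\right)^{2} = \left(- \frac{9}{2}\right)^{2} = \frac{81}{4}$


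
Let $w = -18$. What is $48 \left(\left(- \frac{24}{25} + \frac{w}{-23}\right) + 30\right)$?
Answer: $\frac{823104}{575} \approx 1431.5$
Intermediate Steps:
$48 \left(\left(- \frac{24}{25} + \frac{w}{-23}\right) + 30\right) = 48 \left(\left(- \frac{24}{25} - \frac{18}{-23}\right) + 30\right) = 48 \left(\left(\left(-24\right) \frac{1}{25} - - \frac{18}{23}\right) + 30\right) = 48 \left(\left(- \frac{24}{25} + \frac{18}{23}\right) + 30\right) = 48 \left(- \frac{102}{575} + 30\right) = 48 \cdot \frac{17148}{575} = \frac{823104}{575}$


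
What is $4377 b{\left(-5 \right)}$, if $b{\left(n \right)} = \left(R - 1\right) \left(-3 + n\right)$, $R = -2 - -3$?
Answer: $0$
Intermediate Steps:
$R = 1$ ($R = -2 + 3 = 1$)
$b{\left(n \right)} = 0$ ($b{\left(n \right)} = \left(1 - 1\right) \left(-3 + n\right) = 0 \left(-3 + n\right) = 0$)
$4377 b{\left(-5 \right)} = 4377 \cdot 0 = 0$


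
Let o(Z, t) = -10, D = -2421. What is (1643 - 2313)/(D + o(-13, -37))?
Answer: 670/2431 ≈ 0.27561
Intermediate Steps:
(1643 - 2313)/(D + o(-13, -37)) = (1643 - 2313)/(-2421 - 10) = -670/(-2431) = -670*(-1/2431) = 670/2431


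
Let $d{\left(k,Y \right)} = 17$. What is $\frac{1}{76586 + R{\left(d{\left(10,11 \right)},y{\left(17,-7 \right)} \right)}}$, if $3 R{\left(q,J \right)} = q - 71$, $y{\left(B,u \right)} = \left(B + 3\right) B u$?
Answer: $\frac{1}{76568} \approx 1.306 \cdot 10^{-5}$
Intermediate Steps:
$y{\left(B,u \right)} = B u \left(3 + B\right)$ ($y{\left(B,u \right)} = \left(3 + B\right) B u = B u \left(3 + B\right)$)
$R{\left(q,J \right)} = - \frac{71}{3} + \frac{q}{3}$ ($R{\left(q,J \right)} = \frac{q - 71}{3} = \frac{-71 + q}{3} = - \frac{71}{3} + \frac{q}{3}$)
$\frac{1}{76586 + R{\left(d{\left(10,11 \right)},y{\left(17,-7 \right)} \right)}} = \frac{1}{76586 + \left(- \frac{71}{3} + \frac{1}{3} \cdot 17\right)} = \frac{1}{76586 + \left(- \frac{71}{3} + \frac{17}{3}\right)} = \frac{1}{76586 - 18} = \frac{1}{76568}$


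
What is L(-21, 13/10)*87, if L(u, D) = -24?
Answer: -2088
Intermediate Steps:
L(-21, 13/10)*87 = -24*87 = -2088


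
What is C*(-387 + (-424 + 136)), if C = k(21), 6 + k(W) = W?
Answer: -10125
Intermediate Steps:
k(W) = -6 + W
C = 15 (C = -6 + 21 = 15)
C*(-387 + (-424 + 136)) = 15*(-387 + (-424 + 136)) = 15*(-387 - 288) = 15*(-675) = -10125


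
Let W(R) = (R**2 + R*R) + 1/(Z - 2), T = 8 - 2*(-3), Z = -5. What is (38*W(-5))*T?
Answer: 26524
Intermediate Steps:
T = 14 (T = 8 + 6 = 14)
W(R) = -1/7 + 2*R**2 (W(R) = (R**2 + R*R) + 1/(-5 - 2) = (R**2 + R**2) + 1/(-7) = 2*R**2 - 1/7 = -1/7 + 2*R**2)
(38*W(-5))*T = (38*(-1/7 + 2*(-5)**2))*14 = (38*(-1/7 + 2*25))*14 = (38*(-1/7 + 50))*14 = (38*(349/7))*14 = (13262/7)*14 = 26524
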